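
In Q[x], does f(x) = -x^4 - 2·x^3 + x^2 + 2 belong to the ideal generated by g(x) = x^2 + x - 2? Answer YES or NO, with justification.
In Q[x] the ideal (g) consists of all multiples of g, so f ∈ (g) iff g | f, i.e. iff the remainder of f on division by g is 0. Divide f by g (g is monic, so eliminate the leading term of the running remainder at each step):
  leading term -x^4: subtract (-x^2)·g(x) = -x^4 - x^3 + 2·x^2, leaving -x^3 - x^2 + 2
  leading term -x^3: subtract (-x)·g(x) = -x^3 - x^2 + 2·x, leaving 2 - 2·x
The remainder r(x) = 2 - 2·x ≠ 0 (and deg r < deg g), so g ∤ f, i.e. f ∉ (g).

Final answer: NO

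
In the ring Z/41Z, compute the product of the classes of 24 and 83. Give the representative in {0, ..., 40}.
Reduce the factors first: 83 ≡ 1 (mod 41), so 24 · 83 ≡ 24 · 1 (mod 41). 24 · 1 = 24. Dividing by 41: 24 = 0·41 + 24. So (24 · 83) mod 41 = 24.

Final answer: 24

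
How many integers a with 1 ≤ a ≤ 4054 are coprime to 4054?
2026

The number of a ∈ {1, ..., 4054} with gcd(a, 4054) = 1 is by definition Euler's totient φ(4054). φ is multiplicative, with φ(p^e) = p^e − p^(e−1). Factorise 4054 = 2 · 2027. Then
  φ(4054) = (2 − 1) · (2027 − 1) = 1 · 2026 = 2026.
So there are 2026 such integers.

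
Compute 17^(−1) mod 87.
Apply the extended Euclidean algorithm to (87, 17), tracking rows (r, s, t) with s·87 + t·17 = r. Each division r_prev = q·r_cur + r_new produces the new row as (previous row) − q·(current row):
  row A: (87, 1, 0)   [1·87 + 0·17 = 87]
  row B: (17, 0, 1)   [0·87 + 1·17 = 17]
  87 = 5·17 + 2   → row C = row A − 5·row B = (2, 1, −5)   [check: 1·87 − 5·17 = 2]
  17 = 8·2 + 1   → row D = row B − 8·row C = (1, −8, 41)   [check: −8·87 + 41·17 = 1]
  2 = 2·1 + 0   → remainder 0, stop. gcd = 1 (last nonzero row D).
The gcd is 1, so 17 is invertible mod 87. The last nonzero row gives −8·87 + 41·17 = 1, so t = 41. So 17^(−1) ≡ 41 (mod 87). Verify: 17 · 41 = 697 ≡ 1 (mod 87). ✓

Final answer: 17^(−1) ≡ 41 (mod 87)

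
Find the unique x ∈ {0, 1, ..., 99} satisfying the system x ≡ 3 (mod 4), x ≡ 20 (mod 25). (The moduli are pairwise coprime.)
x ≡ 95 (mod 100); the representative in [0, 100) is 95

The moduli 4, 25 are pairwise coprime, so by the CRT there is a unique solution mod 4·25 = 100.
Solve by successive substitution. Start with x ≡ 3 (mod 4).
  Combine with x ≡ 20 (mod 25): write x = 3 + 4·t and require 3 + 4·t ≡ 20 (mod 25), i.e. 4·t ≡ 20 − 3 ≡ 17 (mod 25). Since 4^(−1) ≡ 19 (mod 25), t ≡ 19·17 ≡ 23 (mod 25). So x ≡ 3 + 4·23 = 95 (mod 100).
Unique solution in [0, 100): x = 95.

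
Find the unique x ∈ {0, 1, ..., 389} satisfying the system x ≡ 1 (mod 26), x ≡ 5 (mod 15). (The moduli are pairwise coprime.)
The moduli 26, 15 are pairwise coprime, so by the CRT there is a unique solution mod 26·15 = 390.
Solve by successive substitution. Start with x ≡ 1 (mod 26).
  Combine with x ≡ 5 (mod 15): write x = 1 + 26·t and require 1 + 26·t ≡ 5 (mod 15), i.e. 26·t ≡ 5 − 1 ≡ 4 (mod 15). Since 26^(−1) ≡ 11 (mod 15) (26 ≡ 11 (mod 15)), t ≡ 11·4 ≡ 14 (mod 15). So x ≡ 1 + 26·14 = 365 (mod 390).
Unique solution in [0, 390): x = 365.

Final answer: x ≡ 365 (mod 390); the representative in [0, 390) is 365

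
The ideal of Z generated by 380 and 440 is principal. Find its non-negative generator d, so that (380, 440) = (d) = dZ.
In the PID Z, (a, b) is generated by gcd(a, b). Compute gcd(440, 380) with the extended Euclidean algorithm, tracking rows (r, s, t) with s·440 + t·380 = r:
  row A: (440, 1, 0)   [1·440 + 0·380 = 440]
  row B: (380, 0, 1)   [0·440 + 1·380 = 380]
  440 = 1·380 + 60   → row C = row A − 1·row B = (60, 1, −1)   [check: 1·440 − 1·380 = 60]
  380 = 6·60 + 20   → row D = row B − 6·row C = (20, −6, 7)   [check: −6·440 + 7·380 = 20]
  60 = 3·20 + 0   → remainder 0, stop. gcd = 20 (last nonzero row D).
So gcd(380, 440) = 20, with Bézout identity −6·440 + 7·380 = 20. Containment (⊇): the Bézout identity exhibits 20 as an element of (380, 440), giving (20) ⊆ (380, 440). Containment (⊆): since 20 | 380 and 20 | 440 (380 = 20·19, 440 = 20·22), every Z-linear combination of 380 and 440 is divisible by 20, so (380, 440) ⊆ (20). Therefore (380, 440) = (20), d = 20.

Final answer: (380, 440) = (20); d = 20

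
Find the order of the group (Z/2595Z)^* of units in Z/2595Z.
|(Z/2595Z)^*| = 1376

(Z/2595Z)^* consists of the classes a with gcd(a, 2595) = 1, so its order is φ(2595). φ is multiplicative, with φ(p^e) = p^e − p^(e−1). Factorise 2595 = 3 · 5 · 173. Then
  φ(2595) = (3 − 1) · (5 − 1) · (173 − 1) = 2 · 4 · 172 = 1376.
Thus |(Z/2595Z)^*| = 1376.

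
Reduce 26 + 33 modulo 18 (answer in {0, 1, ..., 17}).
Reduce the summands first: 26 ≡ 8, 33 ≡ 15 (mod 18), so 26 + 33 ≡ 8 + 15 (mod 18). 8 + 15 = 23; 23 = 1·18 + 5, so (26 + 33) mod 18 = 5.

Final answer: 5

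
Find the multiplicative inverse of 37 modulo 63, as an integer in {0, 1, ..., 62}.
37^(−1) ≡ 46 (mod 63)

Apply the extended Euclidean algorithm to (63, 37), tracking rows (r, s, t) with s·63 + t·37 = r. Each division r_prev = q·r_cur + r_new produces the new row as (previous row) − q·(current row):
  row A: (63, 1, 0)   [1·63 + 0·37 = 63]
  row B: (37, 0, 1)   [0·63 + 1·37 = 37]
  63 = 1·37 + 26   → row C = row A − 1·row B = (26, 1, −1)   [check: 1·63 − 1·37 = 26]
  37 = 1·26 + 11   → row D = row B − 1·row C = (11, −1, 2)   [check: −1·63 + 2·37 = 11]
  26 = 2·11 + 4   → row E = row C − 2·row D = (4, 3, −5)   [check: 3·63 − 5·37 = 4]
  11 = 2·4 + 3   → row F = row D − 2·row E = (3, −7, 12)   [check: −7·63 + 12·37 = 3]
  4 = 1·3 + 1   → row G = row E − 1·row F = (1, 10, −17)   [check: 10·63 − 17·37 = 1]
  3 = 3·1 + 0   → remainder 0, stop. gcd = 1 (last nonzero row G).
The gcd is 1, so 37 is invertible mod 63. The last nonzero row gives 10·63 − 17·37 = 1, so t = −17. So 37^(−1) ≡ −17 ≡ 46 (mod 63). Verify: 37 · 46 = 1702 ≡ 1 (mod 63). ✓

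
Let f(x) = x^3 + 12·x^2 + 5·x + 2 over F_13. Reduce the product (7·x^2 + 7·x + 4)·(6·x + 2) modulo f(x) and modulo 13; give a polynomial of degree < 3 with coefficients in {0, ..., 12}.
a · b ≡ 7·x^2 + 10·x + 2 (mod f(x))

Multiply as integer polynomials: a · b = 42·x^3 + 56·x^2 + 38·x + 8. Reducing coefficients mod 13: a · b ≡ 3·x^3 + 4·x^2 + 12·x + 8. Now divide by f(x) = x^3 + 12·x^2 + 5·x + 2 in F_13[x], eliminating the leading term at each step:
  leading term 3·x^3: subtract (3)·f(x) = 3·x^3 + 10·x^2 + 2·x + 6, leaving 7·x^2 + 10·x + 2 (coefficients mod 13)
The degree is now < 3, so this is the remainder. Hence a · b ≡ 7·x^2 + 10·x + 2 in F_13[x]/(f).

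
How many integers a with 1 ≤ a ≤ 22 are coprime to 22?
The number of a ∈ {1, ..., 22} with gcd(a, 22) = 1 is by definition Euler's totient φ(22). φ is multiplicative, with φ(p^e) = p^e − p^(e−1). Factorise 22 = 2 · 11. Then
  φ(22) = (2 − 1) · (11 − 1) = 1 · 10 = 10.
So there are 10 such integers.

Final answer: 10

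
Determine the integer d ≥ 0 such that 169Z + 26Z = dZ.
(169, 26) = (13); d = 13

In the PID Z, (a, b) is generated by gcd(a, b). Compute gcd(169, 26) with the extended Euclidean algorithm, tracking rows (r, s, t) with s·169 + t·26 = r:
  row A: (169, 1, 0)   [1·169 + 0·26 = 169]
  row B: (26, 0, 1)   [0·169 + 1·26 = 26]
  169 = 6·26 + 13   → row C = row A − 6·row B = (13, 1, −6)   [check: 1·169 − 6·26 = 13]
  26 = 2·13 + 0   → remainder 0, stop. gcd = 13 (last nonzero row C).
So gcd(169, 26) = 13, with Bézout identity 1·169 − 6·26 = 13. Containment (⊇): the Bézout identity exhibits 13 as an element of (169, 26), giving (13) ⊆ (169, 26). Containment (⊆): since 13 | 169 and 13 | 26 (169 = 13·13, 26 = 13·2), every Z-linear combination of 169 and 26 is divisible by 13, so (169, 26) ⊆ (13). Therefore (169, 26) = (13), d = 13.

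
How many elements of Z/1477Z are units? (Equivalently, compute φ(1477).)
An element a ∈ Z/1477Z is a unit iff gcd(a, 1477) = 1, so the number of units is φ(1477). φ is multiplicative, with φ(p^e) = p^e − p^(e−1). Factorise 1477 = 7 · 211. Then
  φ(1477) = (7 − 1) · (211 − 1) = 6 · 210 = 1260.

Final answer: Z/1477Z has φ(1477) = 1260 units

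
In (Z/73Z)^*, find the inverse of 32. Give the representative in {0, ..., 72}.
Apply the extended Euclidean algorithm to (73, 32), tracking rows (r, s, t) with s·73 + t·32 = r. Each division r_prev = q·r_cur + r_new produces the new row as (previous row) − q·(current row):
  row A: (73, 1, 0)   [1·73 + 0·32 = 73]
  row B: (32, 0, 1)   [0·73 + 1·32 = 32]
  73 = 2·32 + 9   → row C = row A − 2·row B = (9, 1, −2)   [check: 1·73 − 2·32 = 9]
  32 = 3·9 + 5   → row D = row B − 3·row C = (5, −3, 7)   [check: −3·73 + 7·32 = 5]
  9 = 1·5 + 4   → row E = row C − 1·row D = (4, 4, −9)   [check: 4·73 − 9·32 = 4]
  5 = 1·4 + 1   → row F = row D − 1·row E = (1, −7, 16)   [check: −7·73 + 16·32 = 1]
  4 = 4·1 + 0   → remainder 0, stop. gcd = 1 (last nonzero row F).
The gcd is 1, so 32 is invertible mod 73. The last nonzero row gives −7·73 + 16·32 = 1, so t = 16. So 32^(−1) ≡ 16 (mod 73). Verify: 32 · 16 = 512 ≡ 1 (mod 73). ✓

Final answer: 32^(−1) ≡ 16 (mod 73)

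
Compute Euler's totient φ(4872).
φ is multiplicative, with φ(p^e) = p^e − p^(e−1). Factorise 4872 = 2^3 · 3 · 7 · 29. Then
  φ(4872) = (2^3 − 2^2) · (3 − 1) · (7 − 1) · (29 − 1) = 4 · 2 · 6 · 28 = 1344.

Final answer: φ(4872) = 1344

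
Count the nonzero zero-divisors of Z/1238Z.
Z/1238Z has 619 nonzero zero-divisors

In Z/1238Z each nonzero element is either a unit (gcd with 1238 is 1) or a zero-divisor (gcd > 1). The number of units is φ(1238): factorise 1238 = 2 · 619, so φ(1238) = (2 − 1) · (619 − 1) = 1 · 618 = 618. The nonzero elements number 1238 − 1 = 1237. Hence the nonzero zero-divisors number 1237 − 618 = 619.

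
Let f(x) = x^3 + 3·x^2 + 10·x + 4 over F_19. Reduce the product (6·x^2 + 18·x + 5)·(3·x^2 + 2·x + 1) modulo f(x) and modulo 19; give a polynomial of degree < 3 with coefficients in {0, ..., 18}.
Multiply as integer polynomials: a · b = 18·x^4 + 66·x^3 + 57·x^2 + 28·x + 5. Reducing coefficients mod 19: a · b ≡ 18·x^4 + 9·x^3 + 9·x + 5. Now divide by f(x) = x^3 + 3·x^2 + 10·x + 4 in F_19[x], eliminating the leading term at each step:
  leading term 18·x^4: subtract (18·x)·f(x) = 18·x^4 + 16·x^3 + 9·x^2 + 15·x, leaving 12·x^3 + 10·x^2 + 13·x + 5 (coefficients mod 19)
  leading term 12·x^3: subtract (12)·f(x) = 12·x^3 + 17·x^2 + 6·x + 10, leaving 12·x^2 + 7·x + 14 (coefficients mod 19)
The degree is now < 3, so this is the remainder. Hence a · b ≡ 12·x^2 + 7·x + 14 in F_19[x]/(f).

Final answer: a · b ≡ 12·x^2 + 7·x + 14 (mod f(x))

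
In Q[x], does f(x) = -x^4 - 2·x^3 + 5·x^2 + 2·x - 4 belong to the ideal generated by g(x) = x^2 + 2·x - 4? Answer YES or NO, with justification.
YES

In Q[x] the ideal (g) consists of all multiples of g, so f ∈ (g) iff g | f, i.e. iff the remainder of f on division by g is 0. Divide f by g (g is monic, so eliminate the leading term of the running remainder at each step):
  leading term -x^4: subtract (-x^2)·g(x) = -x^4 - 2·x^3 + 4·x^2, leaving x^2 + 2·x - 4
  leading term x^2: subtract (1)·g(x) = x^2 + 2·x - 4, leaving 0
The remainder is 0, so f(x) = g(x) · h(x) with h(x) = 1 - x^2. Hence g | f, i.e. f ∈ (g).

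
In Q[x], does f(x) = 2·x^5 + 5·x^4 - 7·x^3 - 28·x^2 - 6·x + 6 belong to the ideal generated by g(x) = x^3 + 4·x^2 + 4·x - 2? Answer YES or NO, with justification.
In Q[x] the ideal (g) consists of all multiples of g, so f ∈ (g) iff g | f, i.e. iff the remainder of f on division by g is 0. Divide f by g (g is monic, so eliminate the leading term of the running remainder at each step):
  leading term 2·x^5: subtract (2·x^2)·g(x) = 2·x^5 + 8·x^4 + 8·x^3 - 4·x^2, leaving -3·x^4 - 15·x^3 - 24·x^2 - 6·x + 6
  leading term -3·x^4: subtract (-3·x)·g(x) = -3·x^4 - 12·x^3 - 12·x^2 + 6·x, leaving -3·x^3 - 12·x^2 - 12·x + 6
  leading term -3·x^3: subtract (-3)·g(x) = -3·x^3 - 12·x^2 - 12·x + 6, leaving 0
The remainder is 0, so f(x) = g(x) · h(x) with h(x) = 2·x^2 - 3·x - 3. Hence g | f, i.e. f ∈ (g).

Final answer: YES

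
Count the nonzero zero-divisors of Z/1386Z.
In Z/1386Z each nonzero element is either a unit (gcd with 1386 is 1) or a zero-divisor (gcd > 1). The number of units is φ(1386): factorise 1386 = 2 · 3^2 · 7 · 11, so φ(1386) = (2 − 1) · (3^2 − 3^1) · (7 − 1) · (11 − 1) = 1 · 6 · 6 · 10 = 360. The nonzero elements number 1386 − 1 = 1385. Hence the nonzero zero-divisors number 1385 − 360 = 1025.

Final answer: Z/1386Z has 1025 nonzero zero-divisors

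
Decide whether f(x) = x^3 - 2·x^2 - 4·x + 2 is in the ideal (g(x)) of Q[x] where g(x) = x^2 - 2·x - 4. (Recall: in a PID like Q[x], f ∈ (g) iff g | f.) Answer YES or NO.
NO

In Q[x] the ideal (g) consists of all multiples of g, so f ∈ (g) iff g | f, i.e. iff the remainder of f on division by g is 0. Divide f by g (g is monic, so eliminate the leading term of the running remainder at each step):
  leading term x^3: subtract (x)·g(x) = x^3 - 2·x^2 - 4·x, leaving 2
The remainder r(x) = 2 ≠ 0 (and deg r < deg g), so g ∤ f, i.e. f ∉ (g).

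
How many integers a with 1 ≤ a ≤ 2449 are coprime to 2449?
2340

The number of a ∈ {1, ..., 2449} with gcd(a, 2449) = 1 is by definition Euler's totient φ(2449). φ is multiplicative, with φ(p^e) = p^e − p^(e−1). Factorise 2449 = 31 · 79. Then
  φ(2449) = (31 − 1) · (79 − 1) = 30 · 78 = 2340.
So there are 2340 such integers.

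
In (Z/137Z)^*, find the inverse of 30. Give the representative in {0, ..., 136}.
30^(−1) ≡ 32 (mod 137)

Apply the extended Euclidean algorithm to (137, 30), tracking rows (r, s, t) with s·137 + t·30 = r. Each division r_prev = q·r_cur + r_new produces the new row as (previous row) − q·(current row):
  row A: (137, 1, 0)   [1·137 + 0·30 = 137]
  row B: (30, 0, 1)   [0·137 + 1·30 = 30]
  137 = 4·30 + 17   → row C = row A − 4·row B = (17, 1, −4)   [check: 1·137 − 4·30 = 17]
  30 = 1·17 + 13   → row D = row B − 1·row C = (13, −1, 5)   [check: −1·137 + 5·30 = 13]
  17 = 1·13 + 4   → row E = row C − 1·row D = (4, 2, −9)   [check: 2·137 − 9·30 = 4]
  13 = 3·4 + 1   → row F = row D − 3·row E = (1, −7, 32)   [check: −7·137 + 32·30 = 1]
  4 = 4·1 + 0   → remainder 0, stop. gcd = 1 (last nonzero row F).
The gcd is 1, so 30 is invertible mod 137. The last nonzero row gives −7·137 + 32·30 = 1, so t = 32. So 30^(−1) ≡ 32 (mod 137). Verify: 30 · 32 = 960 ≡ 1 (mod 137). ✓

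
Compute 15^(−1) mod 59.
15^(−1) ≡ 4 (mod 59)

Apply the extended Euclidean algorithm to (59, 15), tracking rows (r, s, t) with s·59 + t·15 = r. Each division r_prev = q·r_cur + r_new produces the new row as (previous row) − q·(current row):
  row A: (59, 1, 0)   [1·59 + 0·15 = 59]
  row B: (15, 0, 1)   [0·59 + 1·15 = 15]
  59 = 3·15 + 14   → row C = row A − 3·row B = (14, 1, −3)   [check: 1·59 − 3·15 = 14]
  15 = 1·14 + 1   → row D = row B − 1·row C = (1, −1, 4)   [check: −1·59 + 4·15 = 1]
  14 = 14·1 + 0   → remainder 0, stop. gcd = 1 (last nonzero row D).
The gcd is 1, so 15 is invertible mod 59. The last nonzero row gives −1·59 + 4·15 = 1, so t = 4. So 15^(−1) ≡ 4 (mod 59). Verify: 15 · 4 = 60 ≡ 1 (mod 59). ✓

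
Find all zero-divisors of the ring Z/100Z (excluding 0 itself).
nonzero zero-divisors of Z/100Z = {2, 4, 5, 6, 8, 10, 12, 14, 15, 16, 18, 20, 22, 24, 25, 26, 28, 30, 32, 34, 35, 36, 38, 40, 42, 44, 45, 46, 48, 50, 52, 54, 55, 56, 58, 60, 62, 64, 65, 66, 68, 70, 72, 74, 75, 76, 78, 80, 82, 84, 85, 86, 88, 90, 92, 94, 95, 96, 98}

An element a ∈ Z/100Z (with a ≠ 0) is a zero-divisor iff gcd(a, 100) > 1 (because a is a unit precisely when gcd(a, n) = 1, and in Z/nZ every nonzero, non-unit element is a zero-divisor). Scan a = 1, ..., 99 and keep those with gcd(a, 100) > 1:
  gcd(2, 100) = 2, gcd(4, 100) = 4, gcd(5, 100) = 5, gcd(6, 100) = 2, gcd(8, 100) = 4, gcd(10, 100) = 10, gcd(12, 100) = 4, gcd(14, 100) = 2, gcd(15, 100) = 5, gcd(16, 100) = 4, gcd(18, 100) = 2, gcd(20, 100) = 20, gcd(22, 100) = 2, gcd(24, 100) = 4, gcd(25, 100) = 25, gcd(26, 100) = 2, gcd(28, 100) = 4, gcd(30, 100) = 10, gcd(32, 100) = 4, gcd(34, 100) = 2, gcd(35, 100) = 5, gcd(36, 100) = 4, gcd(38, 100) = 2, gcd(40, 100) = 20, gcd(42, 100) = 2, gcd(44, 100) = 4, gcd(45, 100) = 5, gcd(46, 100) = 2, gcd(48, 100) = 4, gcd(50, 100) = 50, gcd(52, 100) = 4, gcd(54, 100) = 2, gcd(55, 100) = 5, gcd(56, 100) = 4, gcd(58, 100) = 2, gcd(60, 100) = 20, gcd(62, 100) = 2, gcd(64, 100) = 4, gcd(65, 100) = 5, gcd(66, 100) = 2, gcd(68, 100) = 4, gcd(70, 100) = 10, gcd(72, 100) = 4, gcd(74, 100) = 2, gcd(75, 100) = 25, gcd(76, 100) = 4, gcd(78, 100) = 2, gcd(80, 100) = 20, gcd(82, 100) = 2, gcd(84, 100) = 4, gcd(85, 100) = 5, gcd(86, 100) = 2, gcd(88, 100) = 4, gcd(90, 100) = 10, gcd(92, 100) = 4, gcd(94, 100) = 2, gcd(95, 100) = 5, gcd(96, 100) = 4, gcd(98, 100) = 2.
All other a ∈ {1, ..., 99} have gcd(a, 100) = 1 and are units. So the nonzero zero-divisors are exactly the 59 values of a appearing in this scan.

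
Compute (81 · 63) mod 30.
3

Reduce the factors first: 81 ≡ 21, 63 ≡ 3 (mod 30), so 81 · 63 ≡ 21 · 3 (mod 30). 21 · 3 = 63. Dividing by 30: 63 = 2·30 + 3. So (81 · 63) mod 30 = 3.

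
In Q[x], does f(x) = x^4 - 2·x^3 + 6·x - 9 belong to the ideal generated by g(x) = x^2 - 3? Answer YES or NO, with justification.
In Q[x] the ideal (g) consists of all multiples of g, so f ∈ (g) iff g | f, i.e. iff the remainder of f on division by g is 0. Divide f by g (g is monic, so eliminate the leading term of the running remainder at each step):
  leading term x^4: subtract (x^2)·g(x) = x^4 - 3·x^2, leaving -2·x^3 + 3·x^2 + 6·x - 9
  leading term -2·x^3: subtract (-2·x)·g(x) = -2·x^3 + 6·x, leaving 3·x^2 - 9
  leading term 3·x^2: subtract (3)·g(x) = 3·x^2 - 9, leaving 0
The remainder is 0, so f(x) = g(x) · h(x) with h(x) = x^2 - 2·x + 3. Hence g | f, i.e. f ∈ (g).

Final answer: YES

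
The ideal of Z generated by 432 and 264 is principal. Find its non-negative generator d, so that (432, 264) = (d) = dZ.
In the PID Z, (a, b) is generated by gcd(a, b). Compute gcd(432, 264) with the extended Euclidean algorithm, tracking rows (r, s, t) with s·432 + t·264 = r:
  row A: (432, 1, 0)   [1·432 + 0·264 = 432]
  row B: (264, 0, 1)   [0·432 + 1·264 = 264]
  432 = 1·264 + 168   → row C = row A − 1·row B = (168, 1, −1)   [check: 1·432 − 1·264 = 168]
  264 = 1·168 + 96   → row D = row B − 1·row C = (96, −1, 2)   [check: −1·432 + 2·264 = 96]
  168 = 1·96 + 72   → row E = row C − 1·row D = (72, 2, −3)   [check: 2·432 − 3·264 = 72]
  96 = 1·72 + 24   → row F = row D − 1·row E = (24, −3, 5)   [check: −3·432 + 5·264 = 24]
  72 = 3·24 + 0   → remainder 0, stop. gcd = 24 (last nonzero row F).
So gcd(432, 264) = 24, with Bézout identity −3·432 + 5·264 = 24. Containment (⊇): the Bézout identity exhibits 24 as an element of (432, 264), giving (24) ⊆ (432, 264). Containment (⊆): since 24 | 432 and 24 | 264 (432 = 24·18, 264 = 24·11), every Z-linear combination of 432 and 264 is divisible by 24, so (432, 264) ⊆ (24). Therefore (432, 264) = (24), d = 24.

Final answer: (432, 264) = (24); d = 24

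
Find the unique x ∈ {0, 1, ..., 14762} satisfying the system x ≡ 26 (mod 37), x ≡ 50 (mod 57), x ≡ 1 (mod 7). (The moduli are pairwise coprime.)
x ≡ 1247 (mod 14763); the representative in [0, 14763) is 1247

The moduli 37, 57, 7 are pairwise coprime, so by the CRT there is a unique solution mod 37·57·7 = 14763.
Solve by successive substitution. Start with x ≡ 26 (mod 37).
  Combine with x ≡ 50 (mod 57): write x = 26 + 37·t and require 26 + 37·t ≡ 50 (mod 57), i.e. 37·t ≡ 50 − 26 ≡ 24 (mod 57). Since 37^(−1) ≡ 37 (mod 57), t ≡ 37·24 ≡ 33 (mod 57). So x ≡ 26 + 37·33 = 1247 (mod 2109).
  Combine with x ≡ 1 (mod 7): write x = 1247 + 2109·t and require 1247 + 2109·t ≡ 1 (mod 7), i.e. 2109·t ≡ 1 − 1247 ≡ 0 (mod 7). Since 2109^(−1) ≡ 4 (mod 7) (2109 ≡ 2 (mod 7)), t ≡ 4·0 ≡ 0 (mod 7). So x ≡ 1247 + 2109·0 = 1247 (mod 14763).
Unique solution in [0, 14763): x = 1247.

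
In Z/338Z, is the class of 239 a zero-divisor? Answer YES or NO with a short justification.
gcd(239, 338) = 1, so 239 is a unit in Z/338Z (it has a multiplicative inverse). A unit cannot be a zero-divisor: if 239·b ≡ 0 then multiplying both sides by 239^(−1) gives b ≡ 0. So 239 is not a zero-divisor.

Final answer: NO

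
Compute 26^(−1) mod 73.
Apply the extended Euclidean algorithm to (73, 26), tracking rows (r, s, t) with s·73 + t·26 = r. Each division r_prev = q·r_cur + r_new produces the new row as (previous row) − q·(current row):
  row A: (73, 1, 0)   [1·73 + 0·26 = 73]
  row B: (26, 0, 1)   [0·73 + 1·26 = 26]
  73 = 2·26 + 21   → row C = row A − 2·row B = (21, 1, −2)   [check: 1·73 − 2·26 = 21]
  26 = 1·21 + 5   → row D = row B − 1·row C = (5, −1, 3)   [check: −1·73 + 3·26 = 5]
  21 = 4·5 + 1   → row E = row C − 4·row D = (1, 5, −14)   [check: 5·73 − 14·26 = 1]
  5 = 5·1 + 0   → remainder 0, stop. gcd = 1 (last nonzero row E).
The gcd is 1, so 26 is invertible mod 73. The last nonzero row gives 5·73 − 14·26 = 1, so t = −14. So 26^(−1) ≡ −14 ≡ 59 (mod 73). Verify: 26 · 59 = 1534 ≡ 1 (mod 73). ✓

Final answer: 26^(−1) ≡ 59 (mod 73)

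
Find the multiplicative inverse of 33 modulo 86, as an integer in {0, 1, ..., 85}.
Apply the extended Euclidean algorithm to (86, 33), tracking rows (r, s, t) with s·86 + t·33 = r. Each division r_prev = q·r_cur + r_new produces the new row as (previous row) − q·(current row):
  row A: (86, 1, 0)   [1·86 + 0·33 = 86]
  row B: (33, 0, 1)   [0·86 + 1·33 = 33]
  86 = 2·33 + 20   → row C = row A − 2·row B = (20, 1, −2)   [check: 1·86 − 2·33 = 20]
  33 = 1·20 + 13   → row D = row B − 1·row C = (13, −1, 3)   [check: −1·86 + 3·33 = 13]
  20 = 1·13 + 7   → row E = row C − 1·row D = (7, 2, −5)   [check: 2·86 − 5·33 = 7]
  13 = 1·7 + 6   → row F = row D − 1·row E = (6, −3, 8)   [check: −3·86 + 8·33 = 6]
  7 = 1·6 + 1   → row G = row E − 1·row F = (1, 5, −13)   [check: 5·86 − 13·33 = 1]
  6 = 6·1 + 0   → remainder 0, stop. gcd = 1 (last nonzero row G).
The gcd is 1, so 33 is invertible mod 86. The last nonzero row gives 5·86 − 13·33 = 1, so t = −13. So 33^(−1) ≡ −13 ≡ 73 (mod 86). Verify: 33 · 73 = 2409 ≡ 1 (mod 86). ✓

Final answer: 33^(−1) ≡ 73 (mod 86)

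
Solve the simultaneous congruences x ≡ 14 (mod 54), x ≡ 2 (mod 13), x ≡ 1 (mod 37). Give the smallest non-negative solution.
x ≡ 15134 (mod 25974); the representative in [0, 25974) is 15134

The moduli 54, 13, 37 are pairwise coprime, so by the CRT there is a unique solution mod 54·13·37 = 25974.
Solve by successive substitution. Start with x ≡ 14 (mod 54).
  Combine with x ≡ 2 (mod 13): write x = 14 + 54·t and require 14 + 54·t ≡ 2 (mod 13), i.e. 54·t ≡ 2 − 14 ≡ 1 (mod 13). Since 54^(−1) ≡ 7 (mod 13) (54 ≡ 2 (mod 13)), t ≡ 7·1 ≡ 7 (mod 13). So x ≡ 14 + 54·7 = 392 (mod 702).
  Combine with x ≡ 1 (mod 37): write x = 392 + 702·t and require 392 + 702·t ≡ 1 (mod 37), i.e. 702·t ≡ 1 − 392 ≡ 16 (mod 37). Since 702^(−1) ≡ 36 (mod 37) (702 ≡ 36 (mod 37)), t ≡ 36·16 ≡ 21 (mod 37). So x ≡ 392 + 702·21 = 15134 (mod 25974).
Unique solution in [0, 25974): x = 15134.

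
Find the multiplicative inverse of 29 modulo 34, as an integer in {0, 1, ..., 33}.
29^(−1) ≡ 27 (mod 34)

Apply the extended Euclidean algorithm to (34, 29), tracking rows (r, s, t) with s·34 + t·29 = r. Each division r_prev = q·r_cur + r_new produces the new row as (previous row) − q·(current row):
  row A: (34, 1, 0)   [1·34 + 0·29 = 34]
  row B: (29, 0, 1)   [0·34 + 1·29 = 29]
  34 = 1·29 + 5   → row C = row A − 1·row B = (5, 1, −1)   [check: 1·34 − 1·29 = 5]
  29 = 5·5 + 4   → row D = row B − 5·row C = (4, −5, 6)   [check: −5·34 + 6·29 = 4]
  5 = 1·4 + 1   → row E = row C − 1·row D = (1, 6, −7)   [check: 6·34 − 7·29 = 1]
  4 = 4·1 + 0   → remainder 0, stop. gcd = 1 (last nonzero row E).
The gcd is 1, so 29 is invertible mod 34. The last nonzero row gives 6·34 − 7·29 = 1, so t = −7. So 29^(−1) ≡ −7 ≡ 27 (mod 34). Verify: 29 · 27 = 783 ≡ 1 (mod 34). ✓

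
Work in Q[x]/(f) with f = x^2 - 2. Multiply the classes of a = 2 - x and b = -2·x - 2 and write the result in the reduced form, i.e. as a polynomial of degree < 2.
a · b ≡ -2·x (mod f(x))

First multiply in Q[x] without reducing: a · b = 2·x^2 - 2·x - 4. Now divide by f(x) = x^2 - 2, eliminating the leading term at each step:
  leading term 2·x^2: subtract (2)·f(x) = 2·x^2 - 4, leaving -2·x
The degree is now < 2, so this is the remainder. Hence a · b ≡ -2·x in Q[x]/(f).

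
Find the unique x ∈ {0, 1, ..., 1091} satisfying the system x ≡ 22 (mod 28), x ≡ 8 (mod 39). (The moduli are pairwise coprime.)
The moduli 28, 39 are pairwise coprime, so by the CRT there is a unique solution mod 28·39 = 1092.
Solve by successive substitution. Start with x ≡ 22 (mod 28).
  Combine with x ≡ 8 (mod 39): write x = 22 + 28·t and require 22 + 28·t ≡ 8 (mod 39), i.e. 28·t ≡ 8 − 22 ≡ 25 (mod 39). Since 28^(−1) ≡ 7 (mod 39), t ≡ 7·25 ≡ 19 (mod 39). So x ≡ 22 + 28·19 = 554 (mod 1092).
Unique solution in [0, 1092): x = 554.

Final answer: x ≡ 554 (mod 1092); the representative in [0, 1092) is 554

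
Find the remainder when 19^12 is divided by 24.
1

Use repeated squaring. Binary(12) = 1100. Walk through the bits of the exponent 12 left-to-right: at each bit after the leading one, square the running value, then multiply by 19 if the bit is 1 (always reducing mod 24):
  bit 1 = 1 (leading): start with 19.
  bit 2 = 1: square 19^2 = 361 ≡ 1; bit is 1, so multiply 1·19 = 19 (mod 24).
  bit 3 = 0: square 19^2 = 361 ≡ 1 (mod 24).
  bit 4 = 0: square 1^2 = 1 (mod 24).
Final value: 19^12 ≡ 1 (mod 24).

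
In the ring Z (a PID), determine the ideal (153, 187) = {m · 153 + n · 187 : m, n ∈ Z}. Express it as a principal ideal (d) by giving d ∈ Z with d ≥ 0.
In the PID Z, (a, b) is generated by gcd(a, b). Compute gcd(187, 153) with the extended Euclidean algorithm, tracking rows (r, s, t) with s·187 + t·153 = r:
  row A: (187, 1, 0)   [1·187 + 0·153 = 187]
  row B: (153, 0, 1)   [0·187 + 1·153 = 153]
  187 = 1·153 + 34   → row C = row A − 1·row B = (34, 1, −1)   [check: 1·187 − 1·153 = 34]
  153 = 4·34 + 17   → row D = row B − 4·row C = (17, −4, 5)   [check: −4·187 + 5·153 = 17]
  34 = 2·17 + 0   → remainder 0, stop. gcd = 17 (last nonzero row D).
So gcd(153, 187) = 17, with Bézout identity −4·187 + 5·153 = 17. Containment (⊇): the Bézout identity exhibits 17 as an element of (153, 187), giving (17) ⊆ (153, 187). Containment (⊆): since 17 | 153 and 17 | 187 (153 = 17·9, 187 = 17·11), every Z-linear combination of 153 and 187 is divisible by 17, so (153, 187) ⊆ (17). Therefore (153, 187) = (17), d = 17.

Final answer: (153, 187) = (17); d = 17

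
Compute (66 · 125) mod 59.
Reduce the factors first: 66 ≡ 7, 125 ≡ 7 (mod 59), so 66 · 125 ≡ 7 · 7 (mod 59). 7 · 7 = 49. Dividing by 59: 49 = 0·59 + 49. So (66 · 125) mod 59 = 49.

Final answer: 49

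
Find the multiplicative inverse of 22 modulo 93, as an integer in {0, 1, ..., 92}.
Apply the extended Euclidean algorithm to (93, 22), tracking rows (r, s, t) with s·93 + t·22 = r. Each division r_prev = q·r_cur + r_new produces the new row as (previous row) − q·(current row):
  row A: (93, 1, 0)   [1·93 + 0·22 = 93]
  row B: (22, 0, 1)   [0·93 + 1·22 = 22]
  93 = 4·22 + 5   → row C = row A − 4·row B = (5, 1, −4)   [check: 1·93 − 4·22 = 5]
  22 = 4·5 + 2   → row D = row B − 4·row C = (2, −4, 17)   [check: −4·93 + 17·22 = 2]
  5 = 2·2 + 1   → row E = row C − 2·row D = (1, 9, −38)   [check: 9·93 − 38·22 = 1]
  2 = 2·1 + 0   → remainder 0, stop. gcd = 1 (last nonzero row E).
The gcd is 1, so 22 is invertible mod 93. The last nonzero row gives 9·93 − 38·22 = 1, so t = −38. So 22^(−1) ≡ −38 ≡ 55 (mod 93). Verify: 22 · 55 = 1210 ≡ 1 (mod 93). ✓

Final answer: 22^(−1) ≡ 55 (mod 93)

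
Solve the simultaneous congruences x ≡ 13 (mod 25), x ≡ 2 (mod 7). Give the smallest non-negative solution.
x ≡ 163 (mod 175); the representative in [0, 175) is 163

The moduli 25, 7 are pairwise coprime, so by the CRT there is a unique solution mod 25·7 = 175.
Solve by successive substitution. Start with x ≡ 13 (mod 25).
  Combine with x ≡ 2 (mod 7): write x = 13 + 25·t and require 13 + 25·t ≡ 2 (mod 7), i.e. 25·t ≡ 2 − 13 ≡ 3 (mod 7). Since 25^(−1) ≡ 2 (mod 7) (25 ≡ 4 (mod 7)), t ≡ 2·3 ≡ 6 (mod 7). So x ≡ 13 + 25·6 = 163 (mod 175).
Unique solution in [0, 175): x = 163.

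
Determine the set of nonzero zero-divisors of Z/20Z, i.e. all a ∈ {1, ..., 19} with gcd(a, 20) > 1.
An element a ∈ Z/20Z (with a ≠ 0) is a zero-divisor iff gcd(a, 20) > 1 (because a is a unit precisely when gcd(a, n) = 1, and in Z/nZ every nonzero, non-unit element is a zero-divisor). Scan a = 1, ..., 19 and keep those with gcd(a, 20) > 1:
  gcd(2, 20) = 2, gcd(4, 20) = 4, gcd(5, 20) = 5, gcd(6, 20) = 2, gcd(8, 20) = 4, gcd(10, 20) = 10, gcd(12, 20) = 4, gcd(14, 20) = 2, gcd(15, 20) = 5, gcd(16, 20) = 4, gcd(18, 20) = 2.
All other a ∈ {1, ..., 19} have gcd(a, 20) = 1 and are units. So the nonzero zero-divisors are exactly the 11 values of a appearing in this scan.

Final answer: nonzero zero-divisors of Z/20Z = {2, 4, 5, 6, 8, 10, 12, 14, 15, 16, 18}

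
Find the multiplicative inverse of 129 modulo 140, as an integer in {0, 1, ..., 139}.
Apply the extended Euclidean algorithm to (140, 129), tracking rows (r, s, t) with s·140 + t·129 = r. Each division r_prev = q·r_cur + r_new produces the new row as (previous row) − q·(current row):
  row A: (140, 1, 0)   [1·140 + 0·129 = 140]
  row B: (129, 0, 1)   [0·140 + 1·129 = 129]
  140 = 1·129 + 11   → row C = row A − 1·row B = (11, 1, −1)   [check: 1·140 − 1·129 = 11]
  129 = 11·11 + 8   → row D = row B − 11·row C = (8, −11, 12)   [check: −11·140 + 12·129 = 8]
  11 = 1·8 + 3   → row E = row C − 1·row D = (3, 12, −13)   [check: 12·140 − 13·129 = 3]
  8 = 2·3 + 2   → row F = row D − 2·row E = (2, −35, 38)   [check: −35·140 + 38·129 = 2]
  3 = 1·2 + 1   → row G = row E − 1·row F = (1, 47, −51)   [check: 47·140 − 51·129 = 1]
  2 = 2·1 + 0   → remainder 0, stop. gcd = 1 (last nonzero row G).
The gcd is 1, so 129 is invertible mod 140. The last nonzero row gives 47·140 − 51·129 = 1, so t = −51. So 129^(−1) ≡ −51 ≡ 89 (mod 140). Verify: 129 · 89 = 11481 ≡ 1 (mod 140). ✓

Final answer: 129^(−1) ≡ 89 (mod 140)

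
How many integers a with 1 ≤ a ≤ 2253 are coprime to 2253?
The number of a ∈ {1, ..., 2253} with gcd(a, 2253) = 1 is by definition Euler's totient φ(2253). φ is multiplicative, with φ(p^e) = p^e − p^(e−1). Factorise 2253 = 3 · 751. Then
  φ(2253) = (3 − 1) · (751 − 1) = 2 · 750 = 1500.
So there are 1500 such integers.

Final answer: 1500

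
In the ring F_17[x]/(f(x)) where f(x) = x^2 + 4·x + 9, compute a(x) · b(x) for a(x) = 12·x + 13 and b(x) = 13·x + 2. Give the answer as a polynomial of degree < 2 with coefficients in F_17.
Multiply as integer polynomials: a · b = 156·x^2 + 193·x + 26. Reducing coefficients mod 17: a · b ≡ 3·x^2 + 6·x + 9. Now divide by f(x) = x^2 + 4·x + 9 in F_17[x], eliminating the leading term at each step:
  leading term 3·x^2: subtract (3)·f(x) = 3·x^2 + 12·x + 10, leaving 11·x + 16 (coefficients mod 17)
The degree is now < 2, so this is the remainder. Hence a · b ≡ 11·x + 16 in F_17[x]/(f).

Final answer: a · b ≡ 11·x + 16 (mod f(x))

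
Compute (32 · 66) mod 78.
6

Both factors are already reduced mod 78. 32 · 66 = 2112. Dividing by 78: 2112 = 27·78 + 6. So (32 · 66) mod 78 = 6.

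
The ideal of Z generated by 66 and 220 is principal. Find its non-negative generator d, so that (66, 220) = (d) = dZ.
(66, 220) = (22); d = 22

In the PID Z, (a, b) is generated by gcd(a, b). Compute gcd(220, 66) with the extended Euclidean algorithm, tracking rows (r, s, t) with s·220 + t·66 = r:
  row A: (220, 1, 0)   [1·220 + 0·66 = 220]
  row B: (66, 0, 1)   [0·220 + 1·66 = 66]
  220 = 3·66 + 22   → row C = row A − 3·row B = (22, 1, −3)   [check: 1·220 − 3·66 = 22]
  66 = 3·22 + 0   → remainder 0, stop. gcd = 22 (last nonzero row C).
So gcd(66, 220) = 22, with Bézout identity 1·220 − 3·66 = 22. Containment (⊇): the Bézout identity exhibits 22 as an element of (66, 220), giving (22) ⊆ (66, 220). Containment (⊆): since 22 | 66 and 22 | 220 (66 = 22·3, 220 = 22·10), every Z-linear combination of 66 and 220 is divisible by 22, so (66, 220) ⊆ (22). Therefore (66, 220) = (22), d = 22.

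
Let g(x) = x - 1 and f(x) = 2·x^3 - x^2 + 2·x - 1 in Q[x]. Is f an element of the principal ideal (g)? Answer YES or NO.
NO

In Q[x] the ideal (g) consists of all multiples of g, so f ∈ (g) iff g | f, i.e. iff the remainder of f on division by g is 0. Divide f by g (g is monic, so eliminate the leading term of the running remainder at each step):
  leading term 2·x^3: subtract (2·x^2)·g(x) = 2·x^3 - 2·x^2, leaving x^2 + 2·x - 1
  leading term x^2: subtract (x)·g(x) = x^2 - x, leaving 3·x - 1
  leading term 3·x: subtract (3)·g(x) = 3·x - 3, leaving 2
The remainder r(x) = 2 ≠ 0 (and deg r < deg g), so g ∤ f, i.e. f ∉ (g).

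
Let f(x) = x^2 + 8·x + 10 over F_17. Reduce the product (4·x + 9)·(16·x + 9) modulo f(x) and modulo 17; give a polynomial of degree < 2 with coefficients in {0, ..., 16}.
Multiply as integer polynomials: a · b = 64·x^2 + 180·x + 81. Reducing coefficients mod 17: a · b ≡ 13·x^2 + 10·x + 13. Now divide by f(x) = x^2 + 8·x + 10 in F_17[x], eliminating the leading term at each step:
  leading term 13·x^2: subtract (13)·f(x) = 13·x^2 + 2·x + 11, leaving 8·x + 2 (coefficients mod 17)
The degree is now < 2, so this is the remainder. Hence a · b ≡ 8·x + 2 in F_17[x]/(f).

Final answer: a · b ≡ 8·x + 2 (mod f(x))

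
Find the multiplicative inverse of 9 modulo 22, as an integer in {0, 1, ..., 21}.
Apply the extended Euclidean algorithm to (22, 9), tracking rows (r, s, t) with s·22 + t·9 = r. Each division r_prev = q·r_cur + r_new produces the new row as (previous row) − q·(current row):
  row A: (22, 1, 0)   [1·22 + 0·9 = 22]
  row B: (9, 0, 1)   [0·22 + 1·9 = 9]
  22 = 2·9 + 4   → row C = row A − 2·row B = (4, 1, −2)   [check: 1·22 − 2·9 = 4]
  9 = 2·4 + 1   → row D = row B − 2·row C = (1, −2, 5)   [check: −2·22 + 5·9 = 1]
  4 = 4·1 + 0   → remainder 0, stop. gcd = 1 (last nonzero row D).
The gcd is 1, so 9 is invertible mod 22. The last nonzero row gives −2·22 + 5·9 = 1, so t = 5. So 9^(−1) ≡ 5 (mod 22). Verify: 9 · 5 = 45 ≡ 1 (mod 22). ✓

Final answer: 9^(−1) ≡ 5 (mod 22)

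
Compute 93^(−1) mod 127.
93^(−1) ≡ 56 (mod 127)

Apply the extended Euclidean algorithm to (127, 93), tracking rows (r, s, t) with s·127 + t·93 = r. Each division r_prev = q·r_cur + r_new produces the new row as (previous row) − q·(current row):
  row A: (127, 1, 0)   [1·127 + 0·93 = 127]
  row B: (93, 0, 1)   [0·127 + 1·93 = 93]
  127 = 1·93 + 34   → row C = row A − 1·row B = (34, 1, −1)   [check: 1·127 − 1·93 = 34]
  93 = 2·34 + 25   → row D = row B − 2·row C = (25, −2, 3)   [check: −2·127 + 3·93 = 25]
  34 = 1·25 + 9   → row E = row C − 1·row D = (9, 3, −4)   [check: 3·127 − 4·93 = 9]
  25 = 2·9 + 7   → row F = row D − 2·row E = (7, −8, 11)   [check: −8·127 + 11·93 = 7]
  9 = 1·7 + 2   → row G = row E − 1·row F = (2, 11, −15)   [check: 11·127 − 15·93 = 2]
  7 = 3·2 + 1   → row H = row F − 3·row G = (1, −41, 56)   [check: −41·127 + 56·93 = 1]
  2 = 2·1 + 0   → remainder 0, stop. gcd = 1 (last nonzero row H).
The gcd is 1, so 93 is invertible mod 127. The last nonzero row gives −41·127 + 56·93 = 1, so t = 56. So 93^(−1) ≡ 56 (mod 127). Verify: 93 · 56 = 5208 ≡ 1 (mod 127). ✓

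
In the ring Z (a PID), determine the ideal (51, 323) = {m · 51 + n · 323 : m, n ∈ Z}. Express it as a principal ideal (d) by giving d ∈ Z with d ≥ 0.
(51, 323) = (17); d = 17

In the PID Z, (a, b) is generated by gcd(a, b). Compute gcd(323, 51) with the extended Euclidean algorithm, tracking rows (r, s, t) with s·323 + t·51 = r:
  row A: (323, 1, 0)   [1·323 + 0·51 = 323]
  row B: (51, 0, 1)   [0·323 + 1·51 = 51]
  323 = 6·51 + 17   → row C = row A − 6·row B = (17, 1, −6)   [check: 1·323 − 6·51 = 17]
  51 = 3·17 + 0   → remainder 0, stop. gcd = 17 (last nonzero row C).
So gcd(51, 323) = 17, with Bézout identity 1·323 − 6·51 = 17. Containment (⊇): the Bézout identity exhibits 17 as an element of (51, 323), giving (17) ⊆ (51, 323). Containment (⊆): since 17 | 51 and 17 | 323 (51 = 17·3, 323 = 17·19), every Z-linear combination of 51 and 323 is divisible by 17, so (51, 323) ⊆ (17). Therefore (51, 323) = (17), d = 17.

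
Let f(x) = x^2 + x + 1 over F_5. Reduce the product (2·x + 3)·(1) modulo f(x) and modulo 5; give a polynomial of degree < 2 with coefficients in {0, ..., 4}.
Multiply as integer polynomials: a · b = 2·x + 3. Reducing coefficients mod 5: a · b ≡ 2·x + 3. This already has degree < 2, so no reduction by f is needed. Hence a · b ≡ 2·x + 3 in F_5[x]/(f).

Final answer: a · b ≡ 2·x + 3 (mod f(x))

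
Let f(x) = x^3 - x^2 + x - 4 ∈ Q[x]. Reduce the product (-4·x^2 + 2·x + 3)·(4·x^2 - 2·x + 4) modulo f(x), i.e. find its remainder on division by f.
a · b ≡ 8·x^2 - 62·x + 12 (mod f(x))

First multiply in Q[x] without reducing: a · b = -16·x^4 + 16·x^3 - 8·x^2 + 2·x + 12. Now divide by f(x) = x^3 - x^2 + x - 4, eliminating the leading term at each step:
  leading term -16·x^4: subtract (-16·x)·f(x) = -16·x^4 + 16·x^3 - 16·x^2 + 64·x, leaving 8·x^2 - 62·x + 12
The degree is now < 3, so this is the remainder. Hence a · b ≡ 8·x^2 - 62·x + 12 in Q[x]/(f).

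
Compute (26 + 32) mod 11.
Reduce the summands first: 26 ≡ 4, 32 ≡ 10 (mod 11), so 26 + 32 ≡ 4 + 10 (mod 11). 4 + 10 = 14; 14 = 1·11 + 3, so (26 + 32) mod 11 = 3.

Final answer: 3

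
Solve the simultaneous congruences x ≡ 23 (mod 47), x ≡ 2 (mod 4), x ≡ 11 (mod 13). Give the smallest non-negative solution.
x ≡ 258 (mod 2444); the representative in [0, 2444) is 258

The moduli 47, 4, 13 are pairwise coprime, so by the CRT there is a unique solution mod 47·4·13 = 2444.
Solve by successive substitution. Start with x ≡ 23 (mod 47).
  Combine with x ≡ 2 (mod 4): write x = 23 + 47·t and require 23 + 47·t ≡ 2 (mod 4), i.e. 47·t ≡ 2 − 23 ≡ 3 (mod 4). Since 47^(−1) ≡ 3 (mod 4) (47 ≡ 3 (mod 4)), t ≡ 3·3 ≡ 1 (mod 4). So x ≡ 23 + 47·1 = 70 (mod 188).
  Combine with x ≡ 11 (mod 13): write x = 70 + 188·t and require 70 + 188·t ≡ 11 (mod 13), i.e. 188·t ≡ 11 − 70 ≡ 6 (mod 13). Since 188^(−1) ≡ 11 (mod 13) (188 ≡ 6 (mod 13)), t ≡ 11·6 ≡ 1 (mod 13). So x ≡ 70 + 188·1 = 258 (mod 2444).
Unique solution in [0, 2444): x = 258.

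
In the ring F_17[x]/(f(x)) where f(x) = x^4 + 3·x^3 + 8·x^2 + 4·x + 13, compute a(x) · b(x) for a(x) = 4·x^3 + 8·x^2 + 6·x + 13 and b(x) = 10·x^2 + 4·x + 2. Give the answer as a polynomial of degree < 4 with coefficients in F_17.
a · b ≡ 5·x^3 + 15·x^2 + 14·x + 15 (mod f(x))

Multiply as integer polynomials: a · b = 40·x^5 + 96·x^4 + 100·x^3 + 170·x^2 + 64·x + 26. Reducing coefficients mod 17: a · b ≡ 6·x^5 + 11·x^4 + 15·x^3 + 13·x + 9. Now divide by f(x) = x^4 + 3·x^3 + 8·x^2 + 4·x + 13 in F_17[x], eliminating the leading term at each step:
  leading term 6·x^5: subtract (6·x)·f(x) = 6·x^5 + x^4 + 14·x^3 + 7·x^2 + 10·x, leaving 10·x^4 + x^3 + 10·x^2 + 3·x + 9 (coefficients mod 17)
  leading term 10·x^4: subtract (10)·f(x) = 10·x^4 + 13·x^3 + 12·x^2 + 6·x + 11, leaving 5·x^3 + 15·x^2 + 14·x + 15 (coefficients mod 17)
The degree is now < 4, so this is the remainder. Hence a · b ≡ 5·x^3 + 15·x^2 + 14·x + 15 in F_17[x]/(f).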